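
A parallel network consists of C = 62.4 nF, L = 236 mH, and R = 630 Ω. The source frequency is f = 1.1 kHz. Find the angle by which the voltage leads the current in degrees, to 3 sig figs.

6.53°

ω = 2πf = 6912 rad/s
X_L = ωL = 1630 Ω
X_C = 1/(ωC) = 2320 Ω
Parallel: admittances add. Y = 1/R + 1/(jωL) + jωC
Y = (0.00159 − j0.000182) S
|Y| = 0.00160 S → |Z| = 1/|Y| = 626 Ω, ∠Z = −∠Y = 6.53°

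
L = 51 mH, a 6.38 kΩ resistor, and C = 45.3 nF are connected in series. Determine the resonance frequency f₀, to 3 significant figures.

3.31 kHz

ω₀ = 1/√(LC) = 1/√(0.051 × 4.53e-08) = 20800 rad/s
f₀ = ω₀/(2π) = 3.31 kHz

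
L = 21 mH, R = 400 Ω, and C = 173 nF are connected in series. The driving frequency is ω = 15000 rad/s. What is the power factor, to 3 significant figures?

0.985

X_L = ωL = 315 Ω
X_C = 1/(ωC) = 385 Ω
Net reactance X = X_L − X_C = -70.4 Ω
Z = 400 − j70.4 Ω
|Z| = √(400² + 70.4²) = 406 Ω
∠Z = arctan(-70.4/400) = -9.98°
cos φ = cos(-9.98°) = 0.985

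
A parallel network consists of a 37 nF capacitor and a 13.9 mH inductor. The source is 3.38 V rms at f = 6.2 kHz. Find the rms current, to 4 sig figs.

ω = 2πf = 38960 rad/s
X_L = ωL = 541.5 Ω
X_C = 1/(ωC) = 693.8 Ω
Parallel: admittances add. Y = 1/(jωL) + jωC
Y = (0 − j0.0004054) S
|Y| = 0.0004054 S → |Z| = 1/|Y| = 2467 Ω, ∠Z = −∠Y = 90.00°
I = V/|Z| = 3.38/2467 = 1.370 mA

1.370 mA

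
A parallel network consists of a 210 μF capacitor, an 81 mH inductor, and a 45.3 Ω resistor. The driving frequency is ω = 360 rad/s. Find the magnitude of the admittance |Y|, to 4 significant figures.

46.84 mS

X_L = ωL = 29.16 Ω
X_C = 1/(ωC) = 13.23 Ω
Parallel: admittances add. Y = 1/R + 1/(jωL) + jωC
Y = (0.02208 + j0.04131) S
|Y| = 0.04684 S → |Z| = 1/|Y| = 21.35 Ω, ∠Z = −∠Y = -61.88°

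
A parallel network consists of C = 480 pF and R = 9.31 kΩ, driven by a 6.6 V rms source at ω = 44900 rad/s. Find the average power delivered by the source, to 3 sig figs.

4.68 mW

X_C = 1/(ωC) = 46400 Ω
Parallel: admittances add. Y = 1/R + jωC
Y = (0.000107 + j2.16e-05) S
|Y| = 0.000110 S → |Z| = 1/|Y| = 9130 Ω, ∠Z = −∠Y = -11.3°
I = V/|Z| = 723 μA
P = VI cos φ = 6.6 × 0.000723 × cos(-11.3°) = 4.68 mW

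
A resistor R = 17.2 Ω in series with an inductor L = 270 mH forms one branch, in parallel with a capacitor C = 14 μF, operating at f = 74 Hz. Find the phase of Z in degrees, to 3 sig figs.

ω = 2πf = 465.0 rad/s
X_L = ωL = 126 Ω
X_C = 1/(ωC) = 154 Ω
Branch 1 (R+jX_L): Z₁ = 17.2 + j126 Ω, |Z₁| = 127 Ω
Branch 2 (−jX_C): Z₂ = −j154 Ω
Parallel: Z = Z₁Z₂/(Z₁+Z₂), |Z| = 591 Ω, ∠Z = 50.7°

50.7°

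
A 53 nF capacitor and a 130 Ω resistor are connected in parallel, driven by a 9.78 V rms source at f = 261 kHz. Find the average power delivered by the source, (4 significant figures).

735.8 mW

ω = 2πf = 1.64e+06 rad/s
X_C = 1/(ωC) = 11.51 Ω
Parallel: admittances add. Y = 1/R + jωC
Y = (0.007692 + j0.08692) S
|Y| = 0.08726 S → |Z| = 1/|Y| = 11.46 Ω, ∠Z = −∠Y = -84.94°
I = V/|Z| = 853.4 mA
P = VI cos φ = 9.78 × 0.8534 × cos(-84.94°) = 735.8 mW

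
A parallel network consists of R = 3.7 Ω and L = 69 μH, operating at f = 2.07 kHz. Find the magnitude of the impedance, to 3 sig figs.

0.872 Ω

ω = 2πf = 13010 rad/s
X_L = ωL = 0.897 Ω
Parallel: admittances add. Y = 1/R + 1/(jωL)
Y = (0.270 − j1.11) S
|Y| = 1.15 S → |Z| = 1/|Y| = 0.872 Ω, ∠Z = −∠Y = 76.4°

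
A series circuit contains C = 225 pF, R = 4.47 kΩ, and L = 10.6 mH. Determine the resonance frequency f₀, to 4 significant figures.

103.1 kHz

ω₀ = 1/√(LC) = 1/√(0.0106 × 2.25e-10) = 647500 rad/s
f₀ = ω₀/(2π) = 103.1 kHz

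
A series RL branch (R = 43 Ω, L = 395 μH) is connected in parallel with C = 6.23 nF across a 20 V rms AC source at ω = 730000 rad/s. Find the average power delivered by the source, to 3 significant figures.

X_L = ωL = 288 Ω
X_C = 1/(ωC) = 220 Ω
Branch 1 (R+jX_L): Z₁ = 43.0 + j288 Ω, |Z₁| = 292 Ω
Branch 2 (−jX_C): Z₂ = −j220 Ω
Parallel: Z = Z₁Z₂/(Z₁+Z₂), |Z| = 793 Ω, ∠Z = -66.4°
I = V/|Z| = 25.2 mA
P = VI cos φ = 20 × 0.0252 × cos(-66.4°) = 202 mW

202 mW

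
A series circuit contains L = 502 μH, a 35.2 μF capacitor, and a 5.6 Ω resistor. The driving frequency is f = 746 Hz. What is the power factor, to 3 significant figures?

0.834

ω = 2πf = 4687 rad/s
X_L = ωL = 2.35 Ω
X_C = 1/(ωC) = 6.06 Ω
Net reactance X = X_L − X_C = -3.71 Ω
Z = 5.60 − j3.71 Ω
|Z| = √(5.60² + 3.71²) = 6.72 Ω
∠Z = arctan(-3.71/5.60) = -33.5°
cos φ = cos(-33.5°) = 0.834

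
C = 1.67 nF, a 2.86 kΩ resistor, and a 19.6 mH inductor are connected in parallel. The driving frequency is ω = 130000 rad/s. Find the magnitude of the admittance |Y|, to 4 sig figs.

391.2 μS

X_L = ωL = 2548 Ω
X_C = 1/(ωC) = 4606 Ω
Parallel: admittances add. Y = 1/R + 1/(jωL) + jωC
Y = (0.0003497 − j0.0001754) S
|Y| = 0.0003912 S → |Z| = 1/|Y| = 2556 Ω, ∠Z = −∠Y = 26.64°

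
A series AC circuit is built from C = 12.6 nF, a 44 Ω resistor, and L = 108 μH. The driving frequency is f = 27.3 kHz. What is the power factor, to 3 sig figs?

0.0986

ω = 2πf = 171500 rad/s
X_L = ωL = 18.5 Ω
X_C = 1/(ωC) = 463 Ω
Net reactance X = X_L − X_C = -444 Ω
Z = 44.0 − j444 Ω
|Z| = √(44.0² + 444²) = 446 Ω
∠Z = arctan(-444/44.0) = -84.3°
cos φ = cos(-84.3°) = 0.0986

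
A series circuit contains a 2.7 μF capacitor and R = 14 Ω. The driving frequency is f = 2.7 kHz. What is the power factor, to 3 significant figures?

0.540

ω = 2πf = 16960 rad/s
X_C = 1/(ωC) = 21.8 Ω
Z = 14.0 − j21.8 Ω
|Z| = √(14.0² + 21.8²) = 25.9 Ω
∠Z = arctan(-21.8/14.0) = -57.3°
cos φ = cos(-57.3°) = 0.540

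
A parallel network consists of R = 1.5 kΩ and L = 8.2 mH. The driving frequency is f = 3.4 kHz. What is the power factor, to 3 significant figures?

0.116

ω = 2πf = 21360 rad/s
X_L = ωL = 175 Ω
Parallel: admittances add. Y = 1/R + 1/(jωL)
Y = (0.000667 − j0.00571) S
|Y| = 0.00575 S → |Z| = 1/|Y| = 174 Ω, ∠Z = −∠Y = 83.3°
cos φ = cos(83.3°) = 0.116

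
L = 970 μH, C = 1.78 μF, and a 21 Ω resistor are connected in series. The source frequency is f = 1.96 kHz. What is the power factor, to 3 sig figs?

0.529

ω = 2πf = 12320 rad/s
X_L = ωL = 11.9 Ω
X_C = 1/(ωC) = 45.6 Ω
Net reactance X = X_L − X_C = -33.7 Ω
Z = 21.0 − j33.7 Ω
|Z| = √(21.0² + 33.7²) = 39.7 Ω
∠Z = arctan(-33.7/21.0) = -58.1°
cos φ = cos(-58.1°) = 0.529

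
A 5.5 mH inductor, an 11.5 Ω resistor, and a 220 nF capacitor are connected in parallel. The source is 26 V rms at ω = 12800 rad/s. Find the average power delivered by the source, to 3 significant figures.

58.8 W

X_L = ωL = 70.4 Ω
X_C = 1/(ωC) = 355 Ω
Parallel: admittances add. Y = 1/R + 1/(jωL) + jωC
Y = (0.0870 − j0.0114) S
|Y| = 0.0877 S → |Z| = 1/|Y| = 11.4 Ω, ∠Z = −∠Y = 7.46°
I = V/|Z| = 2.28 A
P = VI cos φ = 26 × 2.28 × cos(7.46°) = 58.8 W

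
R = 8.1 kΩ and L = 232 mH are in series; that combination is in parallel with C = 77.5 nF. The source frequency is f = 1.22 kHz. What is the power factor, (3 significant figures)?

ω = 2πf = 7665 rad/s
X_L = ωL = 1780 Ω
X_C = 1/(ωC) = 1680 Ω
Branch 1 (R+jX_L): Z₁ = 8100 + j1780 Ω, |Z₁| = 8290 Ω
Branch 2 (−jX_C): Z₂ = −j1680 Ω
Parallel: Z = Z₁Z₂/(Z₁+Z₂), |Z| = 1720 Ω, ∠Z = -78.3°
cos φ = cos(-78.3°) = 0.203

0.203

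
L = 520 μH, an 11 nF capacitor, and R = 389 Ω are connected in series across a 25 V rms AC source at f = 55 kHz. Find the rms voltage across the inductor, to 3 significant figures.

11.3 V

ω = 2πf = 345600 rad/s
X_L = ωL = 180 Ω
X_C = 1/(ωC) = 263 Ω
Net reactance X = X_L − X_C = -83.4 Ω
Z = 389 − j83.4 Ω
|Z| = √(389² + 83.4²) = 398 Ω
I = V/|Z| = 62.8 mA
V_L = I·|Z_L| = 0.0628 × 180 = 11.3 V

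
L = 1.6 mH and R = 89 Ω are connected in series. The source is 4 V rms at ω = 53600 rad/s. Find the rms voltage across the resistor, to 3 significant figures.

X_L = ωL = 85.8 Ω
Z = 89.0 + j85.8 Ω
|Z| = √(89.0² + 85.8²) = 124 Ω
I = V/|Z| = 32.4 mA
V_R = I·|Z_R| = 0.0324 × 89.0 = 2.88 V

2.88 V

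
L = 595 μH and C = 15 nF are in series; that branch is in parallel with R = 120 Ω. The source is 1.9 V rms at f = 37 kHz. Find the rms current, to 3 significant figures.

ω = 2πf = 232500 rad/s
X_L = ωL = 138 Ω
X_C = 1/(ωC) = 287 Ω
Branch 1: Z₁ = R = 120 Ω
Branch 2 (series LC): Z₂ = j(X_L − X_C) = −j148 Ω
Parallel: Z = Z₁Z₂/(Z₁+Z₂), |Z| = 93.3 Ω, ∠Z = -39.0°
I = V/|Z| = 1.9/93.3 = 20.4 mA

20.4 mA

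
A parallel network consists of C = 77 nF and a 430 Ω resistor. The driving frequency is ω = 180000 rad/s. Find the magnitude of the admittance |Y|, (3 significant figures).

X_C = 1/(ωC) = 72.2 Ω
Parallel: admittances add. Y = 1/R + jωC
Y = (0.00233 + j0.0139) S
|Y| = 0.0141 S → |Z| = 1/|Y| = 71.2 Ω, ∠Z = −∠Y = -80.5°

14.1 mS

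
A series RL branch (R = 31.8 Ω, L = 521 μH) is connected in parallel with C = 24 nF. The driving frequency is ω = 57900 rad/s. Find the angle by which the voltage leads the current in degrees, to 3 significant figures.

X_L = ωL = 30.2 Ω
X_C = 1/(ωC) = 720 Ω
Branch 1 (R+jX_L): Z₁ = 31.8 + j30.2 Ω, |Z₁| = 43.8 Ω
Branch 2 (−jX_C): Z₂ = −j720 Ω
Parallel: Z = Z₁Z₂/(Z₁+Z₂), |Z| = 45.7 Ω, ∠Z = 40.8°

40.8°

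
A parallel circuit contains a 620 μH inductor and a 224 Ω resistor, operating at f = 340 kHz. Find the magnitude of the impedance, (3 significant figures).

221 Ω

ω = 2πf = 2.136e+06 rad/s
X_L = ωL = 1320 Ω
Parallel: admittances add. Y = 1/R + 1/(jωL)
Y = (0.00446 − j0.000755) S
|Y| = 0.00453 S → |Z| = 1/|Y| = 221 Ω, ∠Z = −∠Y = 9.60°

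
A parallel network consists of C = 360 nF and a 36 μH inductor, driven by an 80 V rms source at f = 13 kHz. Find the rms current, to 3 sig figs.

24.9 A

ω = 2πf = 81680 rad/s
X_L = ωL = 2.94 Ω
X_C = 1/(ωC) = 34.0 Ω
Parallel: admittances add. Y = 1/(jωL) + jωC
Y = (0 − j0.311) S
|Y| = 0.311 S → |Z| = 1/|Y| = 3.22 Ω, ∠Z = −∠Y = 90.0°
I = V/|Z| = 80/3.22 = 24.9 A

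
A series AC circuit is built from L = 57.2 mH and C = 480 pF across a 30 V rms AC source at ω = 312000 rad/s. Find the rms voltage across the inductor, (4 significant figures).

X_L = ωL = 17850 Ω
X_C = 1/(ωC) = 6677 Ω
Net reactance X = X_L − X_C = 11170 Ω
Z = j11170 Ω
|Z| = √(0² + 11170²) = 11170 Ω
I = V/|Z| = 2.686 mA
V_L = I·|Z_L| = 0.002686 × 17850 = 47.94 V

47.94 V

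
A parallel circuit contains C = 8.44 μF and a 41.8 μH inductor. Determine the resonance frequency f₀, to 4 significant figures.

ω₀ = 1/√(LC) = 1/√(4.18e-05 × 8.44e-06) = 53240 rad/s
f₀ = ω₀/(2π) = 8.473 kHz

8.473 kHz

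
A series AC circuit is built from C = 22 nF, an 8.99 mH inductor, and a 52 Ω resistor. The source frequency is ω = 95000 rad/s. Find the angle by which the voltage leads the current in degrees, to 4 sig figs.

X_L = ωL = 854.0 Ω
X_C = 1/(ωC) = 478.5 Ω
Net reactance X = X_L − X_C = 375.6 Ω
Z = 52.00 + j375.6 Ω
|Z| = √(52.00² + 375.6²) = 379.2 Ω
∠Z = arctan(375.6/52.00) = 82.12°

82.12°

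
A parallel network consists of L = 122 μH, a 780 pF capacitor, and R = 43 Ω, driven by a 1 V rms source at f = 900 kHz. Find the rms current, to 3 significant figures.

ω = 2πf = 5.655e+06 rad/s
X_L = ωL = 690 Ω
X_C = 1/(ωC) = 227 Ω
Parallel: admittances add. Y = 1/R + 1/(jωL) + jωC
Y = (0.0233 + j0.00296) S
|Y| = 0.0234 S → |Z| = 1/|Y| = 42.7 Ω, ∠Z = −∠Y = -7.26°
I = V/|Z| = 1/42.7 = 23.4 mA

23.4 mA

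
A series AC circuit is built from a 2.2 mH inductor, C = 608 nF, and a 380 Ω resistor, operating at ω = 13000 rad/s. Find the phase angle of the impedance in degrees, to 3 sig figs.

-14.4°

X_L = ωL = 28.6 Ω
X_C = 1/(ωC) = 127 Ω
Net reactance X = X_L − X_C = -97.9 Ω
Z = 380 − j97.9 Ω
|Z| = √(380² + 97.9²) = 392 Ω
∠Z = arctan(-97.9/380) = -14.4°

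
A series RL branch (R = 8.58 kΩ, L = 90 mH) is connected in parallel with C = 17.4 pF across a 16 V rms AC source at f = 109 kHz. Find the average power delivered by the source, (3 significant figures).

567 μW

ω = 2πf = 684900 rad/s
X_L = ωL = 61600 Ω
X_C = 1/(ωC) = 83900 Ω
Branch 1 (R+jX_L): Z₁ = 8580 + j61600 Ω, |Z₁| = 62200 Ω
Branch 2 (−jX_C): Z₂ = −j83900 Ω
Parallel: Z = Z₁Z₂/(Z₁+Z₂), |Z| = 219000 Ω, ∠Z = 61.0°
I = V/|Z| = 73.1 μA
P = VI cos φ = 16 × 7.31e-05 × cos(61.0°) = 567 μW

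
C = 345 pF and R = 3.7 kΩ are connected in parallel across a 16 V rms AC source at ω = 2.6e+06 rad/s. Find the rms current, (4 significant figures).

14.99 mA

X_C = 1/(ωC) = 1115 Ω
Parallel: admittances add. Y = 1/R + jωC
Y = (0.0002703 + j0.0008970) S
|Y| = 0.0009368 S → |Z| = 1/|Y| = 1067 Ω, ∠Z = −∠Y = -73.23°
I = V/|Z| = 16/1067 = 14.99 mA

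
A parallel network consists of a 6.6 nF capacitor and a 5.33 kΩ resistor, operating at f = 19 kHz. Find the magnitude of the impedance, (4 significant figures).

ω = 2πf = 119400 rad/s
X_C = 1/(ωC) = 1269 Ω
Parallel: admittances add. Y = 1/R + jωC
Y = (0.0001876 + j0.0007879) S
|Y| = 0.0008099 S → |Z| = 1/|Y| = 1235 Ω, ∠Z = −∠Y = -76.61°

1235 Ω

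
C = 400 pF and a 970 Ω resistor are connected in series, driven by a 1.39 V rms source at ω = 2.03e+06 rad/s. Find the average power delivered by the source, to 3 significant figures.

X_C = 1/(ωC) = 1230 Ω
Z = 970 − j1230 Ω
|Z| = √(970² + 1230²) = 1570 Ω
∠Z = arctan(-1230/970) = -51.8°
I = V/|Z| = 887 μA
P = VI cos φ = 1.39 × 0.000887 × cos(-51.8°) = 763 μW

763 μW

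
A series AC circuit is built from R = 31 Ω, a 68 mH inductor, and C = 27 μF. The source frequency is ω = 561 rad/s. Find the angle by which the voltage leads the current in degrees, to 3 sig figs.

-42.0°

X_L = ωL = 38.1 Ω
X_C = 1/(ωC) = 66.0 Ω
Net reactance X = X_L − X_C = -27.9 Ω
Z = 31.0 − j27.9 Ω
|Z| = √(31.0² + 27.9²) = 41.7 Ω
∠Z = arctan(-27.9/31.0) = -42.0°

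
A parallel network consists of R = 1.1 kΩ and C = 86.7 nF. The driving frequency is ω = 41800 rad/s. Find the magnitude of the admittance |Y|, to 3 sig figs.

X_C = 1/(ωC) = 276 Ω
Parallel: admittances add. Y = 1/R + jωC
Y = (0.000909 + j0.00362) S
|Y| = 0.00374 S → |Z| = 1/|Y| = 268 Ω, ∠Z = −∠Y = -75.9°

3.74 mS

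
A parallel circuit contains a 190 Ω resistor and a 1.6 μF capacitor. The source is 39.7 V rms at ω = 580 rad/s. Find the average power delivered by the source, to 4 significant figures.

X_C = 1/(ωC) = 1078 Ω
Parallel: admittances add. Y = 1/R + jωC
Y = (0.005263 + j0.0009280) S
|Y| = 0.005344 S → |Z| = 1/|Y| = 187.1 Ω, ∠Z = −∠Y = -10.00°
I = V/|Z| = 212.2 mA
P = VI cos φ = 39.7 × 0.2122 × cos(-10.00°) = 8.295 W

8.295 W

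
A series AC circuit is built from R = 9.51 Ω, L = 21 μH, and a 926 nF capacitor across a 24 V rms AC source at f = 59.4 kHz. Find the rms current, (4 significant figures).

2.239 A

ω = 2πf = 373200 rad/s
X_L = ωL = 7.838 Ω
X_C = 1/(ωC) = 2.893 Ω
Net reactance X = X_L − X_C = 4.944 Ω
Z = 9.510 + j4.944 Ω
|Z| = √(9.510² + 4.944²) = 10.72 Ω
I = V/|Z| = 24/10.72 = 2.239 A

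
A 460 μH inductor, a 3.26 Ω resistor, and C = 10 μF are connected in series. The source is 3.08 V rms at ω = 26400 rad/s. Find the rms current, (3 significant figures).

X_L = ωL = 12.1 Ω
X_C = 1/(ωC) = 3.79 Ω
Net reactance X = X_L − X_C = 8.36 Ω
Z = 3.26 + j8.36 Ω
|Z| = √(3.26² + 8.36²) = 8.97 Ω
I = V/|Z| = 3.08/8.97 = 343 mA

343 mA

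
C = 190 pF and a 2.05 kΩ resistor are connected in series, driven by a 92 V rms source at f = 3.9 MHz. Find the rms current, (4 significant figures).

ω = 2πf = 2.45e+07 rad/s
X_C = 1/(ωC) = 214.8 Ω
Z = 2050 − j214.8 Ω
|Z| = √(2050² + 214.8²) = 2061 Ω
I = V/|Z| = 92/2061 = 44.63 mA

44.63 mA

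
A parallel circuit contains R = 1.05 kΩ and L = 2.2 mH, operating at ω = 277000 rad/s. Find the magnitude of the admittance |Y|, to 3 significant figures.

1.90 mS

X_L = ωL = 609 Ω
Parallel: admittances add. Y = 1/R + 1/(jωL)
Y = (0.000952 − j0.00164) S
|Y| = 0.00190 S → |Z| = 1/|Y| = 527 Ω, ∠Z = −∠Y = 59.9°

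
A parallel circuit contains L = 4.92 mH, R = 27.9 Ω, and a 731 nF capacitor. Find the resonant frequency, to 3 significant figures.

ω₀ = 1/√(LC) = 1/√(0.00492 × 7.31e-07) = 16670 rad/s
f₀ = ω₀/(2π) = 2.65 kHz

2.65 kHz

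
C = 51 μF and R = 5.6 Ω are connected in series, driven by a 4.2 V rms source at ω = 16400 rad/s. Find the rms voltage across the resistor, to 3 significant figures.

X_C = 1/(ωC) = 1.20 Ω
Z = 5.60 − j1.20 Ω
|Z| = √(5.60² + 1.20²) = 5.73 Ω
I = V/|Z| = 733 mA
V_R = I·|Z_R| = 0.733 × 5.60 = 4.11 V

4.11 V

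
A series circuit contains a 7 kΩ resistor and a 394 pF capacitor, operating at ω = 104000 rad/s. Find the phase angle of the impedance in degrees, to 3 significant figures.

-74.0°

X_C = 1/(ωC) = 24400 Ω
Z = 7000 − j24400 Ω
|Z| = √(7000² + 24400²) = 25400 Ω
∠Z = arctan(-24400/7000) = -74.0°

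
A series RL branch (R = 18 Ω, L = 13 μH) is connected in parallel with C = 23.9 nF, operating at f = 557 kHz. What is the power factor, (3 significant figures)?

0.116

ω = 2πf = 3.5e+06 rad/s
X_L = ωL = 45.5 Ω
X_C = 1/(ωC) = 12.0 Ω
Branch 1 (R+jX_L): Z₁ = 18.0 + j45.5 Ω, |Z₁| = 48.9 Ω
Branch 2 (−jX_C): Z₂ = −j12.0 Ω
Parallel: Z = Z₁Z₂/(Z₁+Z₂), |Z| = 15.4 Ω, ∠Z = -83.4°
cos φ = cos(-83.4°) = 0.116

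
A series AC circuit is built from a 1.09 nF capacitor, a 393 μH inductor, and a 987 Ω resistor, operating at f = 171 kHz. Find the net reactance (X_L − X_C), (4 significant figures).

ω = 2πf = 1.074e+06 rad/s
X_L = ωL = 422.2 Ω
X_C = 1/(ωC) = 853.9 Ω
X = 422.2 − 853.9 = -431.6 Ω

-431.6 Ω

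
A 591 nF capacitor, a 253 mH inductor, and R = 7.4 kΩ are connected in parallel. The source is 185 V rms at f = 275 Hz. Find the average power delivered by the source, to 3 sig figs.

4.63 W

ω = 2πf = 1728 rad/s
X_L = ωL = 437 Ω
X_C = 1/(ωC) = 979 Ω
Parallel: admittances add. Y = 1/R + 1/(jωL) + jωC
Y = (0.000135 − j0.00127) S
|Y| = 0.00127 S → |Z| = 1/|Y| = 785 Ω, ∠Z = −∠Y = 83.9°
I = V/|Z| = 236 mA
P = VI cos φ = 185 × 0.236 × cos(83.9°) = 4.63 W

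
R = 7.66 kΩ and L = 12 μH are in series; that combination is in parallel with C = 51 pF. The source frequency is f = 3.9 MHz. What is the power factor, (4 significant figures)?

ω = 2πf = 2.45e+07 rad/s
X_L = ωL = 294.1 Ω
X_C = 1/(ωC) = 800.2 Ω
Branch 1 (R+jX_L): Z₁ = 7660 + j294.1 Ω, |Z₁| = 7666 Ω
Branch 2 (−jX_C): Z₂ = −j800.2 Ω
Parallel: Z = Z₁Z₂/(Z₁+Z₂), |Z| = 799.0 Ω, ∠Z = -84.02°
cos φ = cos(-84.02°) = 0.1042

0.1042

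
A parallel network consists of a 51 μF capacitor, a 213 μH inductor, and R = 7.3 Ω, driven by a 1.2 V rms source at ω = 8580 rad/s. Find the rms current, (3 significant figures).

211 mA

X_L = ωL = 1.83 Ω
X_C = 1/(ωC) = 2.29 Ω
Parallel: admittances add. Y = 1/R + 1/(jωL) + jωC
Y = (0.137 − j0.110) S
|Y| = 0.175 S → |Z| = 1/|Y| = 5.70 Ω, ∠Z = −∠Y = 38.7°
I = V/|Z| = 1.2/5.70 = 211 mA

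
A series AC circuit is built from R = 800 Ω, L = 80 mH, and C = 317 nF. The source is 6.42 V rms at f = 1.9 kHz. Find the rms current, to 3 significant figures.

6.07 mA

ω = 2πf = 11940 rad/s
X_L = ωL = 955 Ω
X_C = 1/(ωC) = 264 Ω
Net reactance X = X_L − X_C = 691 Ω
Z = 800 + j691 Ω
|Z| = √(800² + 691²) = 1060 Ω
I = V/|Z| = 6.42/1060 = 6.07 mA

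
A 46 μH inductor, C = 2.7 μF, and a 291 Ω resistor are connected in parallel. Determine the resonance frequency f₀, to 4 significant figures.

ω₀ = 1/√(LC) = 1/√(4.6e-05 × 2.7e-06) = 89730 rad/s
f₀ = ω₀/(2π) = 14.28 kHz

14.28 kHz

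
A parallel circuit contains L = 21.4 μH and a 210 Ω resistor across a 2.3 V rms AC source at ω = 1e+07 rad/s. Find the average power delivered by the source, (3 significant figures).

X_L = ωL = 214 Ω
Parallel: admittances add. Y = 1/R + 1/(jωL)
Y = (0.00476 − j0.00467) S
|Y| = 0.00667 S → |Z| = 1/|Y| = 150 Ω, ∠Z = −∠Y = 44.5°
I = V/|Z| = 15.3 mA
P = VI cos φ = 2.3 × 0.0153 × cos(44.5°) = 25.2 mW

25.2 mW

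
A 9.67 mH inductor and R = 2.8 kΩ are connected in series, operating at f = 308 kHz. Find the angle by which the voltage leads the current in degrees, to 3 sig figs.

ω = 2πf = 1.935e+06 rad/s
X_L = ωL = 18700 Ω
Z = 2800 + j18700 Ω
|Z| = √(2800² + 18700²) = 18900 Ω
∠Z = arctan(18700/2800) = 81.5°

81.5°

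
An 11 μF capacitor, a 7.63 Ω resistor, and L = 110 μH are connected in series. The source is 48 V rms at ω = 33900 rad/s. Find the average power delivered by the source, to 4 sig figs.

X_L = ωL = 3.729 Ω
X_C = 1/(ωC) = 2.682 Ω
Net reactance X = X_L − X_C = 1.047 Ω
Z = 7.630 + j1.047 Ω
|Z| = √(7.630² + 1.047²) = 7.702 Ω
∠Z = arctan(1.047/7.630) = 7.816°
I = V/|Z| = 6.233 A
P = VI cos φ = 48 × 6.233 × cos(7.816°) = 296.4 W

296.4 W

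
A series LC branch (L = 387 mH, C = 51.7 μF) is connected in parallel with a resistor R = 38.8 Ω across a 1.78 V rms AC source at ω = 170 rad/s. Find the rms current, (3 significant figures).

X_L = ωL = 65.8 Ω
X_C = 1/(ωC) = 114 Ω
Branch 1: Z₁ = R = 38.8 Ω
Branch 2 (series LC): Z₂ = j(X_L − X_C) = −j48.0 Ω
Parallel: Z = Z₁Z₂/(Z₁+Z₂), |Z| = 30.2 Ω, ∠Z = -39.0°
I = V/|Z| = 1.78/30.2 = 59.0 mA

59.0 mA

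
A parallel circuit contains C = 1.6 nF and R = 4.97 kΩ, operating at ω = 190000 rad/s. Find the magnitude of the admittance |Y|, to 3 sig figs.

365 μS

X_C = 1/(ωC) = 3290 Ω
Parallel: admittances add. Y = 1/R + jωC
Y = (0.000201 + j0.000304) S
|Y| = 0.000365 S → |Z| = 1/|Y| = 2740 Ω, ∠Z = −∠Y = -56.5°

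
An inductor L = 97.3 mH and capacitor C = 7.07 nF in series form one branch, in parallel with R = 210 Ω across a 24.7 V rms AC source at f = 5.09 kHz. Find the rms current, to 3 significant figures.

ω = 2πf = 31980 rad/s
X_L = ωL = 3110 Ω
X_C = 1/(ωC) = 4420 Ω
Branch 1: Z₁ = R = 210 Ω
Branch 2 (series LC): Z₂ = j(X_L − X_C) = −j1310 Ω
Parallel: Z = Z₁Z₂/(Z₁+Z₂), |Z| = 207 Ω, ∠Z = -9.10°
I = V/|Z| = 24.7/207 = 119 mA

119 mA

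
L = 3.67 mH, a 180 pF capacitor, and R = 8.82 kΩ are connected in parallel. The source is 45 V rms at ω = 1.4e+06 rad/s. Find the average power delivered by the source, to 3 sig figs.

X_L = ωL = 5140 Ω
X_C = 1/(ωC) = 3970 Ω
Parallel: admittances add. Y = 1/R + 1/(jωL) + jωC
Y = (0.000113 + j5.74e-05) S
|Y| = 0.000127 S → |Z| = 1/|Y| = 7870 Ω, ∠Z = −∠Y = -26.8°
I = V/|Z| = 5.72 mA
P = VI cos φ = 45 × 0.00572 × cos(-26.8°) = 230 mW

230 mW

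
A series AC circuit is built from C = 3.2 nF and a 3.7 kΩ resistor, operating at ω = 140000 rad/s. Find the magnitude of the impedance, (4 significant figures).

X_C = 1/(ωC) = 2232 Ω
Z = 3700 − j2232 Ω
|Z| = √(3700² + 2232²) = 4321 Ω

4321 Ω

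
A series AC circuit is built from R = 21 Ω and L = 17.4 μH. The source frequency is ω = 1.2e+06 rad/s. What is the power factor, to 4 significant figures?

X_L = ωL = 20.88 Ω
Z = 21.00 + j20.88 Ω
|Z| = √(21.00² + 20.88²) = 29.61 Ω
∠Z = arctan(20.88/21.00) = 44.84°
cos φ = cos(44.84°) = 0.7091

0.7091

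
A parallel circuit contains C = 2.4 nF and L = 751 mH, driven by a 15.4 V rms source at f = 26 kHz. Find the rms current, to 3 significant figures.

ω = 2πf = 163400 rad/s
X_L = ωL = 123000 Ω
X_C = 1/(ωC) = 2550 Ω
Parallel: admittances add. Y = 1/(jωL) + jωC
Y = (0 + j0.000384) S
|Y| = 0.000384 S → |Z| = 1/|Y| = 2600 Ω, ∠Z = −∠Y = -90.0°
I = V/|Z| = 15.4/2600 = 5.91 mA

5.91 mA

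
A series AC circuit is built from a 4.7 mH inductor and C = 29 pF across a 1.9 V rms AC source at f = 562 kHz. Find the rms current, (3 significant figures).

278 μA

ω = 2πf = 3.531e+06 rad/s
X_L = ωL = 16600 Ω
X_C = 1/(ωC) = 9770 Ω
Net reactance X = X_L − X_C = 6830 Ω
Z = j6830 Ω
|Z| = √(0² + 6830²) = 6830 Ω
I = V/|Z| = 1.9/6830 = 278 μA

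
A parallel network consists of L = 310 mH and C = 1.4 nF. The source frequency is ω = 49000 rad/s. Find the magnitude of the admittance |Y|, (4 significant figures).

X_L = ωL = 15190 Ω
X_C = 1/(ωC) = 14580 Ω
Parallel: admittances add. Y = 1/(jωL) + jωC
Y = (0 + j2.767e-06) S
|Y| = 2.767e-06 S → |Z| = 1/|Y| = 361400 Ω, ∠Z = −∠Y = -90.00°

2.767 μS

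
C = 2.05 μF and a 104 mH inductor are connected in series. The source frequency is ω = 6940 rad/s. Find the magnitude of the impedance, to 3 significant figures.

X_L = ωL = 722 Ω
X_C = 1/(ωC) = 70.3 Ω
Net reactance X = X_L − X_C = 651 Ω
Z = j651 Ω
|Z| = √(0² + 651²) = 651 Ω

651 Ω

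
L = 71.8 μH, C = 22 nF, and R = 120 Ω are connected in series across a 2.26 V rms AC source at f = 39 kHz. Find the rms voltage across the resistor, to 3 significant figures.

1.31 V

ω = 2πf = 245000 rad/s
X_L = ωL = 17.6 Ω
X_C = 1/(ωC) = 185 Ω
Net reactance X = X_L − X_C = -168 Ω
Z = 120 − j168 Ω
|Z| = √(120² + 168²) = 206 Ω
I = V/|Z| = 11.0 mA
V_R = I·|Z_R| = 0.0110 × 120 = 1.31 V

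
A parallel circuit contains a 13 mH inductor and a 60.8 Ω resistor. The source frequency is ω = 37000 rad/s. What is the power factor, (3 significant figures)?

X_L = ωL = 481 Ω
Parallel: admittances add. Y = 1/R + 1/(jωL)
Y = (0.0164 − j0.00208) S
|Y| = 0.0166 S → |Z| = 1/|Y| = 60.3 Ω, ∠Z = −∠Y = 7.20°
cos φ = cos(7.20°) = 0.992

0.992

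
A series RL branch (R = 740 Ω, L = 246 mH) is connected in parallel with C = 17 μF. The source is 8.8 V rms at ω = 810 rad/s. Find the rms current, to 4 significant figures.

118.7 mA

X_L = ωL = 199.3 Ω
X_C = 1/(ωC) = 72.62 Ω
Branch 1 (R+jX_L): Z₁ = 740.0 + j199.3 Ω, |Z₁| = 766.4 Ω
Branch 2 (−jX_C): Z₂ = −j72.62 Ω
Parallel: Z = Z₁Z₂/(Z₁+Z₂), |Z| = 74.13 Ω, ∠Z = -84.64°
I = V/|Z| = 8.8/74.13 = 118.7 mA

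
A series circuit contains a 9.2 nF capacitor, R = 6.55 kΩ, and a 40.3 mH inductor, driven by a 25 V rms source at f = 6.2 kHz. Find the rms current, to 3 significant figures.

ω = 2πf = 38960 rad/s
X_L = ωL = 1570 Ω
X_C = 1/(ωC) = 2790 Ω
Net reactance X = X_L − X_C = -1220 Ω
Z = 6550 − j1220 Ω
|Z| = √(6550² + 1220²) = 6660 Ω
I = V/|Z| = 25/6660 = 3.75 mA

3.75 mA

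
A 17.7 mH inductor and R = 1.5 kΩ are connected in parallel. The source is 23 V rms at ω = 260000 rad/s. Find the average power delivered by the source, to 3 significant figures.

353 mW

X_L = ωL = 4600 Ω
Parallel: admittances add. Y = 1/R + 1/(jωL)
Y = (0.000667 − j0.000217) S
|Y| = 0.000701 S → |Z| = 1/|Y| = 1430 Ω, ∠Z = −∠Y = 18.1°
I = V/|Z| = 16.1 mA
P = VI cos φ = 23 × 0.0161 × cos(18.1°) = 353 mW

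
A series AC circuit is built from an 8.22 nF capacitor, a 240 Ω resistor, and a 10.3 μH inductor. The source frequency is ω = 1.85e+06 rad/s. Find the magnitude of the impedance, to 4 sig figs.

244.5 Ω

X_L = ωL = 19.05 Ω
X_C = 1/(ωC) = 65.76 Ω
Net reactance X = X_L − X_C = -46.70 Ω
Z = 240.0 − j46.70 Ω
|Z| = √(240.0² + 46.70²) = 244.5 Ω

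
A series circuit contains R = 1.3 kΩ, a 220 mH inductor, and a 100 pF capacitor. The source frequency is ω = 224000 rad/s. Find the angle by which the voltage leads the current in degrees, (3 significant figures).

X_L = ωL = 49300 Ω
X_C = 1/(ωC) = 44600 Ω
Net reactance X = X_L − X_C = 4640 Ω
Z = 1300 + j4640 Ω
|Z| = √(1300² + 4640²) = 4820 Ω
∠Z = arctan(4640/1300) = 74.3°

74.3°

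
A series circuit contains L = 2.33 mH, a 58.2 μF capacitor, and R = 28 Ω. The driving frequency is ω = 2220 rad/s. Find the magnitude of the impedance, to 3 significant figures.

X_L = ωL = 5.17 Ω
X_C = 1/(ωC) = 7.74 Ω
Net reactance X = X_L − X_C = -2.57 Ω
Z = 28.0 − j2.57 Ω
|Z| = √(28.0² + 2.57²) = 28.1 Ω

28.1 Ω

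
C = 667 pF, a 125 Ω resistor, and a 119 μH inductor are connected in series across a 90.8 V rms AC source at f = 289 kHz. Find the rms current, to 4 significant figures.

145.9 mA

ω = 2πf = 1.816e+06 rad/s
X_L = ωL = 216.1 Ω
X_C = 1/(ωC) = 825.7 Ω
Net reactance X = X_L − X_C = -609.6 Ω
Z = 125.0 − j609.6 Ω
|Z| = √(125.0² + 609.6²) = 622.3 Ω
I = V/|Z| = 90.8/622.3 = 145.9 mA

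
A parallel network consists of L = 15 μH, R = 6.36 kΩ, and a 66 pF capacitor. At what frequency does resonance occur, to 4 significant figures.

ω₀ = 1/√(LC) = 1/√(1.5e-05 × 6.6e-11) = 3.178e+07 rad/s
f₀ = ω₀/(2π) = 5.058 MHz

5.058 MHz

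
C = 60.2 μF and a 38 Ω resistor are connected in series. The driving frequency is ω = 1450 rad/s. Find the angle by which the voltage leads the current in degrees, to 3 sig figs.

X_C = 1/(ωC) = 11.5 Ω
Z = 38.0 − j11.5 Ω
|Z| = √(38.0² + 11.5²) = 39.7 Ω
∠Z = arctan(-11.5/38.0) = -16.8°

-16.8°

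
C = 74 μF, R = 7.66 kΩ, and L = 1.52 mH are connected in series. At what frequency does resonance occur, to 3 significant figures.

475 Hz

ω₀ = 1/√(LC) = 1/√(0.00152 × 7.4e-05) = 2982 rad/s
f₀ = ω₀/(2π) = 475 Hz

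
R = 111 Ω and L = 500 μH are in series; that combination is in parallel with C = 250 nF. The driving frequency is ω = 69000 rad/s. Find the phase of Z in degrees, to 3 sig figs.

X_L = ωL = 34.5 Ω
X_C = 1/(ωC) = 58.0 Ω
Branch 1 (R+jX_L): Z₁ = 111 + j34.5 Ω, |Z₁| = 116 Ω
Branch 2 (−jX_C): Z₂ = −j58.0 Ω
Parallel: Z = Z₁Z₂/(Z₁+Z₂), |Z| = 59.4 Ω, ∠Z = -60.8°

-60.8°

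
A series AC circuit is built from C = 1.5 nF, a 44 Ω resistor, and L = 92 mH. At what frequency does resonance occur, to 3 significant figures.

ω₀ = 1/√(LC) = 1/√(0.092 × 1.5e-09) = 85130 rad/s
f₀ = ω₀/(2π) = 13.5 kHz

13.5 kHz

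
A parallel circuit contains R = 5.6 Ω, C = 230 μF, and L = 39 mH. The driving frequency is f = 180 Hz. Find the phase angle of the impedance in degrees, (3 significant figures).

-53.1°

ω = 2πf = 1131 rad/s
X_L = ωL = 44.1 Ω
X_C = 1/(ωC) = 3.84 Ω
Parallel: admittances add. Y = 1/R + 1/(jωL) + jωC
Y = (0.179 + j0.237) S
|Y| = 0.297 S → |Z| = 1/|Y| = 3.37 Ω, ∠Z = −∠Y = -53.1°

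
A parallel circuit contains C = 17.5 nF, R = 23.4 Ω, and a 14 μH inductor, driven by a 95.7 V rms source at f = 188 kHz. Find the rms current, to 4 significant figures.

ω = 2πf = 1.181e+06 rad/s
X_L = ωL = 16.54 Ω
X_C = 1/(ωC) = 48.38 Ω
Parallel: admittances add. Y = 1/R + 1/(jωL) + jωC
Y = (0.04274 − j0.03980) S
|Y| = 0.05840 S → |Z| = 1/|Y| = 17.12 Ω, ∠Z = −∠Y = 42.96°
I = V/|Z| = 95.7/17.12 = 5.589 A

5.589 A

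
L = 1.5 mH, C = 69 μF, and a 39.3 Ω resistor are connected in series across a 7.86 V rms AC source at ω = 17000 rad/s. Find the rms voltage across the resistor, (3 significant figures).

6.66 V

X_L = ωL = 25.5 Ω
X_C = 1/(ωC) = 0.853 Ω
Net reactance X = X_L − X_C = 24.6 Ω
Z = 39.3 + j24.6 Ω
|Z| = √(39.3² + 24.6²) = 46.4 Ω
I = V/|Z| = 169 mA
V_R = I·|Z_R| = 0.169 × 39.3 = 6.66 V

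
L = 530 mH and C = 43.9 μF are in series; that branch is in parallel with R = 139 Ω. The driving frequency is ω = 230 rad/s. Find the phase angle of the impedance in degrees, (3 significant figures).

80.7°

X_L = ωL = 122 Ω
X_C = 1/(ωC) = 99.0 Ω
Branch 1: Z₁ = R = 139 Ω
Branch 2 (series LC): Z₂ = j(X_L − X_C) = j22.9 Ω
Parallel: Z = Z₁Z₂/(Z₁+Z₂), |Z| = 22.6 Ω, ∠Z = 80.7°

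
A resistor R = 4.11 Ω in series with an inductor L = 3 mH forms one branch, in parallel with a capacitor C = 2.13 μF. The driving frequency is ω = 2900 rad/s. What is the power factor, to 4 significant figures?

X_L = ωL = 8.700 Ω
X_C = 1/(ωC) = 161.9 Ω
Branch 1 (R+jX_L): Z₁ = 4.110 + j8.700 Ω, |Z₁| = 9.622 Ω
Branch 2 (−jX_C): Z₂ = −j161.9 Ω
Parallel: Z = Z₁Z₂/(Z₁+Z₂), |Z| = 10.16 Ω, ∠Z = 63.18°
cos φ = cos(63.18°) = 0.4512

0.4512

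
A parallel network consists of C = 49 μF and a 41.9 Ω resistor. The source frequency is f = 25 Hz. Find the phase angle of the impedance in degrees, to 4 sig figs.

ω = 2πf = 157.1 rad/s
X_C = 1/(ωC) = 129.9 Ω
Parallel: admittances add. Y = 1/R + jωC
Y = (0.02387 + j0.007697) S
|Y| = 0.02508 S → |Z| = 1/|Y| = 39.88 Ω, ∠Z = −∠Y = -17.87°

-17.87°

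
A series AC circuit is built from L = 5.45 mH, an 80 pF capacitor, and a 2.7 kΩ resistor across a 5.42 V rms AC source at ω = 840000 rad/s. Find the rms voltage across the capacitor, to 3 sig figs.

X_L = ωL = 4580 Ω
X_C = 1/(ωC) = 14900 Ω
Net reactance X = X_L − X_C = -10300 Ω
Z = 2700 − j10300 Ω
|Z| = √(2700² + 10300²) = 10700 Ω
I = V/|Z| = 509 μA
V_C = I·|Z_C| = 0.000509 × 14900 = 7.57 V

7.57 V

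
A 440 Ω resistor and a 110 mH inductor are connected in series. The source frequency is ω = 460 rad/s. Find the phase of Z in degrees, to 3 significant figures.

X_L = ωL = 50.6 Ω
Z = 440 + j50.6 Ω
|Z| = √(440² + 50.6²) = 443 Ω
∠Z = arctan(50.6/440) = 6.56°

6.56°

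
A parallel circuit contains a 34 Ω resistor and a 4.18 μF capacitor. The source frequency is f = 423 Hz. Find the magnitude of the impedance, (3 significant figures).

31.8 Ω

ω = 2πf = 2658 rad/s
X_C = 1/(ωC) = 90.0 Ω
Parallel: admittances add. Y = 1/R + jωC
Y = (0.0294 + j0.0111) S
|Y| = 0.0314 S → |Z| = 1/|Y| = 31.8 Ω, ∠Z = −∠Y = -20.7°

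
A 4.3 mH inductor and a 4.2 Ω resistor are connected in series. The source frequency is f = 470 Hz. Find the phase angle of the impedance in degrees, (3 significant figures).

ω = 2πf = 2953 rad/s
X_L = ωL = 12.7 Ω
Z = 4.20 + j12.7 Ω
|Z| = √(4.20² + 12.7²) = 13.4 Ω
∠Z = arctan(12.7/4.20) = 71.7°

71.7°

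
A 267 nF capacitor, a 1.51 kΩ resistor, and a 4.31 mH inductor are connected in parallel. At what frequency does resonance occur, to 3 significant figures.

4.69 kHz

ω₀ = 1/√(LC) = 1/√(0.00431 × 2.67e-07) = 29480 rad/s
f₀ = ω₀/(2π) = 4.69 kHz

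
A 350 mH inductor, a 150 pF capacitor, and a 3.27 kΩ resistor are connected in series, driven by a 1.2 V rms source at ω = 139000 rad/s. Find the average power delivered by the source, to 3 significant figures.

422 μW

X_L = ωL = 48600 Ω
X_C = 1/(ωC) = 48000 Ω
Net reactance X = X_L − X_C = 688 Ω
Z = 3270 + j688 Ω
|Z| = √(3270² + 688²) = 3340 Ω
∠Z = arctan(688/3270) = 11.9°
I = V/|Z| = 359 μA
P = VI cos φ = 1.2 × 0.000359 × cos(11.9°) = 422 μW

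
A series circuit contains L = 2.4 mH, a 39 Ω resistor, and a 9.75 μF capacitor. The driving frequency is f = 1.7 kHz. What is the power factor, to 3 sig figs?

0.925

ω = 2πf = 10680 rad/s
X_L = ωL = 25.6 Ω
X_C = 1/(ωC) = 9.60 Ω
Net reactance X = X_L − X_C = 16.0 Ω
Z = 39.0 + j16.0 Ω
|Z| = √(39.0² + 16.0²) = 42.2 Ω
∠Z = arctan(16.0/39.0) = 22.3°
cos φ = cos(22.3°) = 0.925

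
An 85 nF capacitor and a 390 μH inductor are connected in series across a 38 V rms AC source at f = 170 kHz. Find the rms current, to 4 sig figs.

ω = 2πf = 1.068e+06 rad/s
X_L = ωL = 416.6 Ω
X_C = 1/(ωC) = 11.01 Ω
Net reactance X = X_L − X_C = 405.6 Ω
Z = j405.6 Ω
|Z| = √(0² + 405.6²) = 405.6 Ω
I = V/|Z| = 38/405.6 = 93.70 mA

93.70 mA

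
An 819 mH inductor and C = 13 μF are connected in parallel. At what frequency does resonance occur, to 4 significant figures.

48.78 Hz

ω₀ = 1/√(LC) = 1/√(0.819 × 1.3e-05) = 306.5 rad/s
f₀ = ω₀/(2π) = 48.78 Hz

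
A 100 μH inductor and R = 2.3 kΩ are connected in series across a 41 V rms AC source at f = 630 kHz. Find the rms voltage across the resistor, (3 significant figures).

40.4 V

ω = 2πf = 3.958e+06 rad/s
X_L = ωL = 396 Ω
Z = 2300 + j396 Ω
|Z| = √(2300² + 396²) = 2330 Ω
I = V/|Z| = 17.6 mA
V_R = I·|Z_R| = 0.0176 × 2300 = 40.4 V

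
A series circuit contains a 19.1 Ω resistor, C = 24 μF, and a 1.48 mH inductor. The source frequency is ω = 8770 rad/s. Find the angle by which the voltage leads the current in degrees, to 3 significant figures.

X_L = ωL = 13.0 Ω
X_C = 1/(ωC) = 4.75 Ω
Net reactance X = X_L − X_C = 8.23 Ω
Z = 19.1 + j8.23 Ω
|Z| = √(19.1² + 8.23²) = 20.8 Ω
∠Z = arctan(8.23/19.1) = 23.3°

23.3°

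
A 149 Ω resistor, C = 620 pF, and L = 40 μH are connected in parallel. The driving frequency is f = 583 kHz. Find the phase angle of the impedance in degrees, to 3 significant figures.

34.2°

ω = 2πf = 3.663e+06 rad/s
X_L = ωL = 147 Ω
X_C = 1/(ωC) = 440 Ω
Parallel: admittances add. Y = 1/R + 1/(jωL) + jωC
Y = (0.00671 − j0.00455) S
|Y| = 0.00811 S → |Z| = 1/|Y| = 123 Ω, ∠Z = −∠Y = 34.2°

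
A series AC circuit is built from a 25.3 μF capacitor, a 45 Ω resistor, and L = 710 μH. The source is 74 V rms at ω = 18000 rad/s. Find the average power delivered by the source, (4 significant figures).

X_L = ωL = 12.78 Ω
X_C = 1/(ωC) = 2.196 Ω
Net reactance X = X_L − X_C = 10.58 Ω
Z = 45.00 + j10.58 Ω
|Z| = √(45.00² + 10.58²) = 46.23 Ω
∠Z = arctan(10.58/45.00) = 13.24°
I = V/|Z| = 1.601 A
P = VI cos φ = 74 × 1.601 × cos(13.24°) = 115.3 W

115.3 W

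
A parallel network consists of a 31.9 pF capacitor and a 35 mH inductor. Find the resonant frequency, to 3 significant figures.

151 kHz

ω₀ = 1/√(LC) = 1/√(0.035 × 3.19e-11) = 946400 rad/s
f₀ = ω₀/(2π) = 151 kHz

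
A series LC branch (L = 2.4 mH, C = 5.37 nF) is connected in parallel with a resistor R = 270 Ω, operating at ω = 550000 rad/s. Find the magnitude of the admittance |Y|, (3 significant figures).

X_L = ωL = 1320 Ω
X_C = 1/(ωC) = 339 Ω
Branch 1: Z₁ = R = 270 Ω
Branch 2 (series LC): Z₂ = j(X_L − X_C) = j981 Ω
Parallel: Z = Z₁Z₂/(Z₁+Z₂), |Z| = 260 Ω, ∠Z = 15.4°
|Y| = 1/|Z| = 3.84 mS

3.84 mS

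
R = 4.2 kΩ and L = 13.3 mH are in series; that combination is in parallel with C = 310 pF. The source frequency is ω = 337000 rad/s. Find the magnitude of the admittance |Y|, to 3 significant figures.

X_L = ωL = 4480 Ω
X_C = 1/(ωC) = 9570 Ω
Branch 1 (R+jX_L): Z₁ = 4200 + j4480 Ω, |Z₁| = 6140 Ω
Branch 2 (−jX_C): Z₂ = −j9570 Ω
Parallel: Z = Z₁Z₂/(Z₁+Z₂), |Z| = 8910 Ω, ∠Z = 7.33°
|Y| = 1/|Z| = 112 μS

112 μS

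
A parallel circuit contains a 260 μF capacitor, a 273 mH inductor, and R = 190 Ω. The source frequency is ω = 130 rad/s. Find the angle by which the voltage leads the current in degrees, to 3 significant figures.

-46.9°

X_L = ωL = 35.5 Ω
X_C = 1/(ωC) = 29.6 Ω
Parallel: admittances add. Y = 1/R + 1/(jωL) + jωC
Y = (0.00526 + j0.00562) S
|Y| = 0.00770 S → |Z| = 1/|Y| = 130 Ω, ∠Z = −∠Y = -46.9°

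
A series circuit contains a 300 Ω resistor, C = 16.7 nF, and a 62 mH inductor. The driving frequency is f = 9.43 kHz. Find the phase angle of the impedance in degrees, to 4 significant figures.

ω = 2πf = 59250 rad/s
X_L = ωL = 3674 Ω
X_C = 1/(ωC) = 1011 Ω
Net reactance X = X_L − X_C = 2663 Ω
Z = 300.0 + j2663 Ω
|Z| = √(300.0² + 2663²) = 2680 Ω
∠Z = arctan(2663/300.0) = 83.57°

83.57°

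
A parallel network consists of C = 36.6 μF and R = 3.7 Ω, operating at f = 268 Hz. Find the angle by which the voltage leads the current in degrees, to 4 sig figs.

ω = 2πf = 1684 rad/s
X_C = 1/(ωC) = 16.23 Ω
Parallel: admittances add. Y = 1/R + jωC
Y = (0.2703 + j0.06163) S
|Y| = 0.2772 S → |Z| = 1/|Y| = 3.607 Ω, ∠Z = −∠Y = -12.85°

-12.85°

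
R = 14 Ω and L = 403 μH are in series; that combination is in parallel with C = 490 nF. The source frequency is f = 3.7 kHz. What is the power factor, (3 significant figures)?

ω = 2πf = 23250 rad/s
X_L = ωL = 9.37 Ω
X_C = 1/(ωC) = 87.8 Ω
Branch 1 (R+jX_L): Z₁ = 14.0 + j9.37 Ω, |Z₁| = 16.8 Ω
Branch 2 (−jX_C): Z₂ = −j87.8 Ω
Parallel: Z = Z₁Z₂/(Z₁+Z₂), |Z| = 18.6 Ω, ∠Z = 23.7°
cos φ = cos(23.7°) = 0.916

0.916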